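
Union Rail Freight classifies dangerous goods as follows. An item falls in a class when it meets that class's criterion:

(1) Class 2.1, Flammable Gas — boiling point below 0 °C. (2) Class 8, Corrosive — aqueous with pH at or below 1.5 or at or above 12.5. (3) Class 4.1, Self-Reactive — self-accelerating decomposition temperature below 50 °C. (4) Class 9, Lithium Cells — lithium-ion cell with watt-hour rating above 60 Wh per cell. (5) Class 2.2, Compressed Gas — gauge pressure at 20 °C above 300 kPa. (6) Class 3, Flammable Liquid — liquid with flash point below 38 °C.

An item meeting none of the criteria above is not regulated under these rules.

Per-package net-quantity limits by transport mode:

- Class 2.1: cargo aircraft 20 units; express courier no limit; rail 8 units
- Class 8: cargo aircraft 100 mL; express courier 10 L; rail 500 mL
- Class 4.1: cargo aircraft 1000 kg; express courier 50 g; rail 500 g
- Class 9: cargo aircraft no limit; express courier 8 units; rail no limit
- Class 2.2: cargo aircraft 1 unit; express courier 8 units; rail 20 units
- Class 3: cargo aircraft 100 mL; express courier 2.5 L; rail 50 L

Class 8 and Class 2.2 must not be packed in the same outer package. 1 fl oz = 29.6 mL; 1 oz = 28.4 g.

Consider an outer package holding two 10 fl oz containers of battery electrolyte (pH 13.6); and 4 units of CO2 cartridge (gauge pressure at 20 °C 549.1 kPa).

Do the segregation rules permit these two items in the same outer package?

With pH 13.6 (≥ 12.5), the battery electrolyte falls in Class 8.
Gauge pressure at 20 °C 549.1 kPa meets the Class 2.2 criterion (Compressed Gas), so the CO2 cartridge is Class 2.2.
Class 8 and Class 2.2 may not share an outer package.

No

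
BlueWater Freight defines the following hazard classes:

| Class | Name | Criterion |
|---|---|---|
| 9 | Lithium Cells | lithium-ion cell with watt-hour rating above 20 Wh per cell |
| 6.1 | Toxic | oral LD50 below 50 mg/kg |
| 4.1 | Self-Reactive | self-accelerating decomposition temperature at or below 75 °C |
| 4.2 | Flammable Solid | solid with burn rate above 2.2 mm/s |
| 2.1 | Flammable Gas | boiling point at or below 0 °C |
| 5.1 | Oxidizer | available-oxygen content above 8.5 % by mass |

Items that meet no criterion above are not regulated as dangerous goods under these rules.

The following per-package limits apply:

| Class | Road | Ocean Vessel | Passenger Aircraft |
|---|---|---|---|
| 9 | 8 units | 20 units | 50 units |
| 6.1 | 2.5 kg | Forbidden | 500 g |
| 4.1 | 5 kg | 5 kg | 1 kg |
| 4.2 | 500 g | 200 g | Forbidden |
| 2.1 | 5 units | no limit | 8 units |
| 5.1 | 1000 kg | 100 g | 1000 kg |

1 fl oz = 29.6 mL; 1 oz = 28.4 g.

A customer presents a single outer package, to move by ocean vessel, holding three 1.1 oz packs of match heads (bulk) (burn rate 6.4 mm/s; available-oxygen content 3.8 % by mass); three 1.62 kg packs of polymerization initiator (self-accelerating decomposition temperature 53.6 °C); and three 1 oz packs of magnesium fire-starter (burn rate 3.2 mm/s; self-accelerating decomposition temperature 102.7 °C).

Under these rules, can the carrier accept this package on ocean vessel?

With burn rate 6.4 mm/s (> 2.2 mm/s), the match heads (bulk) fall in Class 4.2.
The polymerization initiator has self-accelerating decomposition temperature 53.6 °C, which is ≤ 75 °C, so it is Class 4.1 (Self-Reactive).
Magnesium fire-starter: burn rate 3.2 mm/s > 2.2 mm/s → Class 4.2 (Flammable Solid).
Class 4.2 net quantity: (three 1.1 oz packs = 93.72 g) + (three 1 oz packs = 85.2 g) = 178.92 g.
That is within the Class 4.2 ocean vessel limit of 200 g.
Class 4.1 quantity: three 1.62 kg packs = 4.86 kg.
4.86 kg is within the ocean vessel limit of 5 kg for Class 4.1.
Every hazard class is within its ocean vessel limit and no segregation rule is violated.

Yes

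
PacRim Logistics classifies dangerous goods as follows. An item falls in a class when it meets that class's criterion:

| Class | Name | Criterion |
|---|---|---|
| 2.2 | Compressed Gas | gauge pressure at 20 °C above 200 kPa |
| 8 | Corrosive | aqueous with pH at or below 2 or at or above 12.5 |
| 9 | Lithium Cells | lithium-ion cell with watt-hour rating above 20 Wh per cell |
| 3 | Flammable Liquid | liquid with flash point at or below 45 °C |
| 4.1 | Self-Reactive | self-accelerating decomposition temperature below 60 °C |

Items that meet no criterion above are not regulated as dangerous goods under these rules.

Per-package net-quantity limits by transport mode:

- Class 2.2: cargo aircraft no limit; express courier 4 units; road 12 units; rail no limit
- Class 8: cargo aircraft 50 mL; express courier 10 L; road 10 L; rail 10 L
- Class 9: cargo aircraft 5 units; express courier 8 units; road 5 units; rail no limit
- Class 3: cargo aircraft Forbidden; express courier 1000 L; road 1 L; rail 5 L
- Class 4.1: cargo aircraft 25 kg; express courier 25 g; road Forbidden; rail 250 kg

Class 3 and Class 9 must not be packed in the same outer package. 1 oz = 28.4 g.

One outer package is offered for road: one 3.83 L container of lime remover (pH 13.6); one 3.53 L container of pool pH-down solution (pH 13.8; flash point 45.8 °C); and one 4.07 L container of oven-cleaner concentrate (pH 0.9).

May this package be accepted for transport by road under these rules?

The lime remover has pH 13.6, which is ≥ 12.5, so it is Class 8 (Corrosive).
With pH 13.8 (≥ 12.5), the pool pH-down solution falls in Class 8.
Oven-cleaner concentrate: pH 0.9 ≤ 2 → Class 8 (Corrosive).
Class 8 net quantity: 3.83 L + 3.53 L + 4.07 L = 11.43 L.
11.43 L > 10 L (road limit, Class 8) — over the limit.

No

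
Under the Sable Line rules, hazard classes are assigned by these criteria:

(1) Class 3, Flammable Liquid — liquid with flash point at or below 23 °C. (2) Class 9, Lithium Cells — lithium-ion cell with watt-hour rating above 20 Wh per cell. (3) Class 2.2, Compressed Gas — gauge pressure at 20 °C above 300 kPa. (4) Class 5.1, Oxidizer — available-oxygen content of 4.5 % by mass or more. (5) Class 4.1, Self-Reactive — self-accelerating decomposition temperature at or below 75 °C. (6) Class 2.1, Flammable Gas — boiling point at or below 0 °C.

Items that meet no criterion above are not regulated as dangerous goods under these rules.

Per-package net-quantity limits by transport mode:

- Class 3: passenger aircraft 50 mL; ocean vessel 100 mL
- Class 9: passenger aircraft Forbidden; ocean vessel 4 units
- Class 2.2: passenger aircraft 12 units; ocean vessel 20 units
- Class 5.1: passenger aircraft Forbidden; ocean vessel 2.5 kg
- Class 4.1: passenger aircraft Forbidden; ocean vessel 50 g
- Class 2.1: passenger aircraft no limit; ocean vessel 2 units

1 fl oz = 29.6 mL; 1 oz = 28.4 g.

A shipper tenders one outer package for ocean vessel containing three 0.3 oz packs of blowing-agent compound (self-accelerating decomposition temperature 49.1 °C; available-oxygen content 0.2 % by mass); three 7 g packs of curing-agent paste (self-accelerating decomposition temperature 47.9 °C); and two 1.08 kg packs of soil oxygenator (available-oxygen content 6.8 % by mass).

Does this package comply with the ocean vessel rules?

Blowing-agent compound: self-accelerating decomposition temperature 49.1 °C ≤ 75 °C → Class 4.1 (Self-Reactive).
The curing-agent paste has self-accelerating decomposition temperature 47.9 °C, which is ≤ 75 °C, so it is Class 4.1 (Self-Reactive).
Available-oxygen content 6.8 % by mass meets the Class 5.1 criterion (Oxidizer), so the soil oxygenator is Class 5.1.
Total Class 4.1: (three 0.3 oz packs = 25.56 g) + (three 7 g packs = 21 g) = 46.56 g.
That is within the Class 4.1 ocean vessel limit of 50 g.
Class 5.1 quantity: two 1.08 kg packs = 2.16 kg.
That is within the Class 5.1 ocean vessel limit of 2.5 kg.
Every hazard class is within its ocean vessel limit and no segregation rule is violated.

Yes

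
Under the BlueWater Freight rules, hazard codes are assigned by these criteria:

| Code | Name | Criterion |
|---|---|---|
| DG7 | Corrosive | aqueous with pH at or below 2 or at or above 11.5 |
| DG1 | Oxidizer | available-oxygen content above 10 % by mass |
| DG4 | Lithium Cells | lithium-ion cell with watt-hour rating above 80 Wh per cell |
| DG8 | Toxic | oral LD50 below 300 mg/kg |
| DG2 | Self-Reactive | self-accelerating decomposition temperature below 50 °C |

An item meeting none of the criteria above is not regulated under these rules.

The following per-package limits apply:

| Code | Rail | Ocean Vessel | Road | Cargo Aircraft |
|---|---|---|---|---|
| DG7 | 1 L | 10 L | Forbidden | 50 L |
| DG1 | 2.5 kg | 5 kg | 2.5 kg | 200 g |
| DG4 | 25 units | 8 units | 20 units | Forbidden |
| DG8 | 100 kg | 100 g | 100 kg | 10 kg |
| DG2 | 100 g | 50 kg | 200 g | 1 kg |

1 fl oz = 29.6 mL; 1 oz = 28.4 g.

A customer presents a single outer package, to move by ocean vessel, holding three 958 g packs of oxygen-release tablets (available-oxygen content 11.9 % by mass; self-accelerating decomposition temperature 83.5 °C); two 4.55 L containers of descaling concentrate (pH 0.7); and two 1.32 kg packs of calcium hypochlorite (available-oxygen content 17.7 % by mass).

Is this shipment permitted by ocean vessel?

No

With available-oxygen content 11.9 % by mass (> 10 % by mass), the oxygen-release tablets fall in Code DG1.
The descaling concentrate has pH 0.7, which is ≤ 2, so it is Code DG7 (Corrosive).
With available-oxygen content 17.7 % by mass (> 10 % by mass), the calcium hypochlorite falls in Code DG1.
Code DG7 quantity: two 4.55 L containers = 9.1 L.
9.1 L is within the ocean vessel limit of 10 L for Code DG7.
Total Code DG1: (three 958 g packs = 2.874 kg) + (two 1.32 kg packs = 2.64 kg) = 5.514 kg.
5.514 kg > 5 kg (ocean vessel limit, Code DG1) — over the limit.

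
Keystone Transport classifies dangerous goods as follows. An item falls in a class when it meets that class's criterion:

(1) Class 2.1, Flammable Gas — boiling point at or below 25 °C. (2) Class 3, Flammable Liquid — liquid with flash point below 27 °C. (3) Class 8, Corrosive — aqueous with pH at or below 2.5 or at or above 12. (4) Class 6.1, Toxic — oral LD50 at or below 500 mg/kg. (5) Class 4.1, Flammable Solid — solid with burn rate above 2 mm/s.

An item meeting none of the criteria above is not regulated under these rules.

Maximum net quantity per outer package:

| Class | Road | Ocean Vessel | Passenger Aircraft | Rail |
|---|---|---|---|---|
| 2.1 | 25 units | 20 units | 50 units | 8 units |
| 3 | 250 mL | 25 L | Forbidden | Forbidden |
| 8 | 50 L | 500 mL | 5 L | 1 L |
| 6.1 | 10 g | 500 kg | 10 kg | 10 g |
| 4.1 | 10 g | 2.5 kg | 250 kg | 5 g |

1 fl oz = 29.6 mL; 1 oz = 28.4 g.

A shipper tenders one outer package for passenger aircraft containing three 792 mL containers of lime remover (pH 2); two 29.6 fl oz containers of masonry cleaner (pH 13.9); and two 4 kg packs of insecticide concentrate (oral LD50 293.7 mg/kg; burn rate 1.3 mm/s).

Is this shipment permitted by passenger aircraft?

pH 2 meets the Class 8 criterion (Corrosive), so the lime remover is Class 8.
Masonry cleaner: pH 13.9 ≥ 12 → Class 8 (Corrosive).
With oral LD50 293.7 mg/kg (≤ 500 mg/kg), the insecticide concentrate falls in Class 6.1.
Total Class 8: (three 792 mL containers = 2.376 L) + (two 29.6 fl oz containers = 1752.32 mL) = 4128.32 mL.
4128.32 mL is within the passenger aircraft limit of 5 L for Class 8.
Class 6.1 quantity: two 4 kg packs = 8 kg.
8 kg ≤ 10 kg (passenger aircraft limit, Class 6.1) — within limit.
Every hazard class is within its passenger aircraft limit and no segregation rule is violated.

Yes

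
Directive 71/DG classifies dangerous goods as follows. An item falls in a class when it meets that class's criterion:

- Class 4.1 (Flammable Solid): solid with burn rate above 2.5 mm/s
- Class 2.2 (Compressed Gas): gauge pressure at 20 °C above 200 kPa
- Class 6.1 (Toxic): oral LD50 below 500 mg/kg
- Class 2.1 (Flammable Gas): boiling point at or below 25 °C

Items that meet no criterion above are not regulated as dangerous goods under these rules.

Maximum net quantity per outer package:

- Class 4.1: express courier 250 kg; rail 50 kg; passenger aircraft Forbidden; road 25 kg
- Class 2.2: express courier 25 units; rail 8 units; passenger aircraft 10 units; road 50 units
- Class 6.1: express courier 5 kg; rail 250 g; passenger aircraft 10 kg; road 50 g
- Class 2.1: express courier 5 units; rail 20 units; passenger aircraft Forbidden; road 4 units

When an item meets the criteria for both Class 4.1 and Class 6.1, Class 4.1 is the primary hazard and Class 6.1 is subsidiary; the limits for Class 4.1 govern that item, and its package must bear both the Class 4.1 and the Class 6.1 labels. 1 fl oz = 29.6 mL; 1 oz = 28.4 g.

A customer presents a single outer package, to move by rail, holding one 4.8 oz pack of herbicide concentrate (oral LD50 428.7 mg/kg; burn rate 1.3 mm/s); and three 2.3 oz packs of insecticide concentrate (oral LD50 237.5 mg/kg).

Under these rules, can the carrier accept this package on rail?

The herbicide concentrate has oral LD50 428.7 mg/kg, which is < 500 mg/kg, so it is Class 6.1 (Toxic).
The insecticide concentrate has oral LD50 237.5 mg/kg, which is < 500 mg/kg, so it is Class 6.1 (Toxic).
Class 6.1 net quantity: (one 4.8 oz pack = 136.32 g) + (three 2.3 oz packs = 195.96 g) = 332.28 g.
332.28 g > 250 g (rail limit, Class 6.1) — over the limit.

No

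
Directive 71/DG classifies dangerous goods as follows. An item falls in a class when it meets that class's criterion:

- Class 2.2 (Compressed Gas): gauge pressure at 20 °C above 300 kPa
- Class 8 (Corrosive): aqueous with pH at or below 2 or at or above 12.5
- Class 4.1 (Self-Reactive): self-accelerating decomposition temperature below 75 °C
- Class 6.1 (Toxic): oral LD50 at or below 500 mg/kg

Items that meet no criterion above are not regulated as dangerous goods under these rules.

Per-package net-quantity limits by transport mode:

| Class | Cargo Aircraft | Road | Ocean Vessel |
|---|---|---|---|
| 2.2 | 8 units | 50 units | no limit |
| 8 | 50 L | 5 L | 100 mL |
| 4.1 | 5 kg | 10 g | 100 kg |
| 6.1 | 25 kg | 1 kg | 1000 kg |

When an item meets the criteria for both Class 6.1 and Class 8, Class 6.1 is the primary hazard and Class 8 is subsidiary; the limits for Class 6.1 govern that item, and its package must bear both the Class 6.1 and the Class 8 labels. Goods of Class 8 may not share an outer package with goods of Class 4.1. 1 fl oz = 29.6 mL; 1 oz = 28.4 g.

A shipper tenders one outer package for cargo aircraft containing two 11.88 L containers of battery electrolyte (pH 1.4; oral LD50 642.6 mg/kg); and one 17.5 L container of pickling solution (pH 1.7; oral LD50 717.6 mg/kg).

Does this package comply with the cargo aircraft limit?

The battery electrolyte has pH 1.4, which is ≤ 2, so it is Class 8 (Corrosive).
pH 1.7 meets the Class 8 criterion (Corrosive), so the pickling solution is Class 8.
Total Class 8: (two 11.88 L containers = 23.76 L) + 17.5 L = 41.26 L.
41.26 L is within the cargo aircraft limit of 50 L for Class 8.

Yes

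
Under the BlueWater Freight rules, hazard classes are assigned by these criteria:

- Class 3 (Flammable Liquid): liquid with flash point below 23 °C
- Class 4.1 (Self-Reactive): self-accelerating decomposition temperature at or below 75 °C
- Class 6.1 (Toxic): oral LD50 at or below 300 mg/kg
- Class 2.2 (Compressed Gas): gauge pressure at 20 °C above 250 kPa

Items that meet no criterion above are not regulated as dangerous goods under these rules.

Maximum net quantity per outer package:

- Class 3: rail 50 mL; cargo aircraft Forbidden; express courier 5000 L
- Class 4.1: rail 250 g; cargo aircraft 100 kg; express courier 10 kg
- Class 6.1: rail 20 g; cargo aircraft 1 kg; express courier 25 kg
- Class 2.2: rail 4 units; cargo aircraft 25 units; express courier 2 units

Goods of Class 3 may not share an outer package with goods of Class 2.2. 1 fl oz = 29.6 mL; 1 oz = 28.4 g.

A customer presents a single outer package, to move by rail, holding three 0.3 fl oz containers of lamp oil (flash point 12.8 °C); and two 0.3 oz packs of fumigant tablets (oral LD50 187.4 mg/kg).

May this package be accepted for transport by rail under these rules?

With flash point 12.8 °C (< 23 °C), the lamp oil falls in Class 3.
Fumigant tablets: oral LD50 187.4 mg/kg ≤ 300 mg/kg → Class 6.1 (Toxic).
Class 3 quantity: three 0.3 fl oz containers = 26.64 mL.
26.64 mL ≤ 50 mL (rail limit, Class 3) — within limit.
Class 6.1 quantity: two 0.3 oz packs = 17.04 g.
17.04 g is within the rail limit of 20 g for Class 6.1.
The segregation rule (Class 3 with Class 2.2) does not apply to Class 3 with Class 6.1.
Every hazard class is within its rail limit and no segregation rule is violated.

Yes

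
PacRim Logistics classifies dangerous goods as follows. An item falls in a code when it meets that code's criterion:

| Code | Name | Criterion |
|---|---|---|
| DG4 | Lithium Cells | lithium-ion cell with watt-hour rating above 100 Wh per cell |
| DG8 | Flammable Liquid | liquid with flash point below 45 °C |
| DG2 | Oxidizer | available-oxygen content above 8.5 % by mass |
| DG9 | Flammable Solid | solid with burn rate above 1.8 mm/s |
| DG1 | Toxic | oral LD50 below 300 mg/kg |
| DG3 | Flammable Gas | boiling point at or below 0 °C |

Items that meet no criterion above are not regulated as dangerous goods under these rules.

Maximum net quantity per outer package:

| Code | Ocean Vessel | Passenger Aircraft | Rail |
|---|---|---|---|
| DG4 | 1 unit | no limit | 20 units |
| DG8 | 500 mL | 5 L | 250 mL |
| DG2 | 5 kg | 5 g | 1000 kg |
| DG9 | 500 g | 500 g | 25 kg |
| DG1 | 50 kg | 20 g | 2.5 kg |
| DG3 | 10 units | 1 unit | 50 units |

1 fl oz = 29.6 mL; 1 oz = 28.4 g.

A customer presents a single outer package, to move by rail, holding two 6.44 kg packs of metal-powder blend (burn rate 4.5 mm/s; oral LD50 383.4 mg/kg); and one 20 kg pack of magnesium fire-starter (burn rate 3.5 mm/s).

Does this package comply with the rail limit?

No

With burn rate 4.5 mm/s (> 1.8 mm/s), the metal-powder blend falls in Code DG9.
Magnesium fire-starter: burn rate 3.5 mm/s > 1.8 mm/s → Code DG9 (Flammable Solid).
Code DG9 net quantity: (two 6.44 kg packs = 12.88 kg) + 20 kg = 32.88 kg.
32.88 kg > 25 kg (rail limit, Code DG9) — over the limit.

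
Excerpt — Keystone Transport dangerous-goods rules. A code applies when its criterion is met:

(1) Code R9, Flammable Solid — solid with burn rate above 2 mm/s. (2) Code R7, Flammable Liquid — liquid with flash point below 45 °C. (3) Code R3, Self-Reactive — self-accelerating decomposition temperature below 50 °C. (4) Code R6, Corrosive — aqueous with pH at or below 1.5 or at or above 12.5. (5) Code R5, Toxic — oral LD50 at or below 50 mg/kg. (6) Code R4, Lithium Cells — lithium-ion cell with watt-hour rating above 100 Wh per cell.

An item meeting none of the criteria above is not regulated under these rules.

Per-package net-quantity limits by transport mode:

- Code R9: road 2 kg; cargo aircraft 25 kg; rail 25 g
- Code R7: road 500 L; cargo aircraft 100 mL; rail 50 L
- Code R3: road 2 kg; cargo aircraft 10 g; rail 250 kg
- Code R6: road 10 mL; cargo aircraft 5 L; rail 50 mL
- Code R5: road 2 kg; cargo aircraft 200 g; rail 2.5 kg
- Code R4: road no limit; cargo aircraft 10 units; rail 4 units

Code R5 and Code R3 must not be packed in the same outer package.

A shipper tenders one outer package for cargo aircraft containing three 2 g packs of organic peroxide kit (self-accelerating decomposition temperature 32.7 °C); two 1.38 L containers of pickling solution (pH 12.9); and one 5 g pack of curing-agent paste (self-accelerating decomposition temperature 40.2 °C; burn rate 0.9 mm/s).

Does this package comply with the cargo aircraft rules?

No

Organic peroxide kit: self-accelerating decomposition temperature 32.7 °C < 50 °C → Code R3 (Self-Reactive).
pH 12.9 meets the Code R6 criterion (Corrosive), so the pickling solution is Code R6.
The curing-agent paste has self-accelerating decomposition temperature 40.2 °C, which is < 50 °C, so it is Code R3 (Self-Reactive).
Total Code R3: (three 2 g packs = 6 g) + 5 g = 11 g.
11 g > 10 g (cargo aircraft limit, Code R3) — over the limit.
Code R6 quantity: two 1.38 L containers = 2.76 L.
2.76 L ≤ 5 L (cargo aircraft limit, Code R6) — within limit.
The segregation rule (Code R5 with Code R3) does not apply to Code R3 with Code R6.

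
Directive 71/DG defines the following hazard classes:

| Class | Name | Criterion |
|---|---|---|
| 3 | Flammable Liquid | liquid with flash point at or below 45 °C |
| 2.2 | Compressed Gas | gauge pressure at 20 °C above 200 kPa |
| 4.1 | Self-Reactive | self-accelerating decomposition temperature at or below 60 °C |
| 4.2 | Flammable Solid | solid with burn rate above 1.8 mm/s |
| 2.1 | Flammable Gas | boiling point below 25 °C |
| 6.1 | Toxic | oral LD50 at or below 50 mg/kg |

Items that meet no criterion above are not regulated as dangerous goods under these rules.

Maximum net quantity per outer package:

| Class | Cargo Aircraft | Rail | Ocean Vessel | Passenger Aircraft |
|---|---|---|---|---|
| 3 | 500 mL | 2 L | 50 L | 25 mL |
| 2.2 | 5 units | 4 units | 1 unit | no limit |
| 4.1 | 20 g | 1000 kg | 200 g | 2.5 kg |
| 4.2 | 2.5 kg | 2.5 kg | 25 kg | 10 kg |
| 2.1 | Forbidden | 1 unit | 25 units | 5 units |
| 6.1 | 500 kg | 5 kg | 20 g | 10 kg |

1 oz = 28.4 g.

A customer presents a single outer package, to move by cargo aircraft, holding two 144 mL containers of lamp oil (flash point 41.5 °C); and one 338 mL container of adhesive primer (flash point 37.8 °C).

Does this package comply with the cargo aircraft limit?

No

Lamp oil: flash point 41.5 °C ≤ 45 °C → Class 3 (Flammable Liquid).
With flash point 37.8 °C (≤ 45 °C), the adhesive primer falls in Class 3.
Total Class 3: (two 144 mL containers = 288 mL) + 338 mL = 626 mL.
626 mL exceeds the cargo aircraft limit of 500 mL for Class 3.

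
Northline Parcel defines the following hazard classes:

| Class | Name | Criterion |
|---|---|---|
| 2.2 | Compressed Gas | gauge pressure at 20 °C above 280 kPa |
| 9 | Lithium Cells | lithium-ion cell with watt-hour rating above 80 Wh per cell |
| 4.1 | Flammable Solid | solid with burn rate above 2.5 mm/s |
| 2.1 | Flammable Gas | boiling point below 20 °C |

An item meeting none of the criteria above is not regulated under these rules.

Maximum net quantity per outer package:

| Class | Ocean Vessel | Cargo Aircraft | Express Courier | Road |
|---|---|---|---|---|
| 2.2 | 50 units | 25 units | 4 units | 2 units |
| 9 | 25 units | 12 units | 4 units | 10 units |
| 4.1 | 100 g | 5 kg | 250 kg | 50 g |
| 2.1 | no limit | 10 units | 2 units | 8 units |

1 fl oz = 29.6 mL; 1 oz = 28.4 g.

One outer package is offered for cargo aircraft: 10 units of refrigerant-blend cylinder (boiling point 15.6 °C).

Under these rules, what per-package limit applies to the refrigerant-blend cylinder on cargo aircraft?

10 units

Boiling point 15.6 °C meets the Class 2.1 criterion (Flammable Gas), so the refrigerant-blend cylinder is Class 2.1.
The cargo aircraft limit for Class 2.1 is 10 units.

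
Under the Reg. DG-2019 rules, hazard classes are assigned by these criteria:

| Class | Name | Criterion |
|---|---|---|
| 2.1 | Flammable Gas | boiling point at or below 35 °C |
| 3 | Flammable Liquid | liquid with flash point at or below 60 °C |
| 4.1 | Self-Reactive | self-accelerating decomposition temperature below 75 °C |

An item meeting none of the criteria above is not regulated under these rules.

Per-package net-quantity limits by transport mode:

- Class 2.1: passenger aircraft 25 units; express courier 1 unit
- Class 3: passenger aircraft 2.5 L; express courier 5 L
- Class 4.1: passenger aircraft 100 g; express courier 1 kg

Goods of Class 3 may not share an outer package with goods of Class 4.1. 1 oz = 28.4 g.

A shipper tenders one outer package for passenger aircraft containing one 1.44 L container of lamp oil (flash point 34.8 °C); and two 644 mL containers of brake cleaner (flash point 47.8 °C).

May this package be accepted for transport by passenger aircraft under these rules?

No

Flash point 34.8 °C meets the Class 3 criterion (Flammable Liquid), so the lamp oil is Class 3.
Flash point 47.8 °C meets the Class 3 criterion (Flammable Liquid), so the brake cleaner is Class 3.
Total Class 3: 1.44 L + (two 644 mL containers = 1.288 L) = 2.728 L.
2.728 L exceeds the passenger aircraft limit of 2.5 L for Class 3.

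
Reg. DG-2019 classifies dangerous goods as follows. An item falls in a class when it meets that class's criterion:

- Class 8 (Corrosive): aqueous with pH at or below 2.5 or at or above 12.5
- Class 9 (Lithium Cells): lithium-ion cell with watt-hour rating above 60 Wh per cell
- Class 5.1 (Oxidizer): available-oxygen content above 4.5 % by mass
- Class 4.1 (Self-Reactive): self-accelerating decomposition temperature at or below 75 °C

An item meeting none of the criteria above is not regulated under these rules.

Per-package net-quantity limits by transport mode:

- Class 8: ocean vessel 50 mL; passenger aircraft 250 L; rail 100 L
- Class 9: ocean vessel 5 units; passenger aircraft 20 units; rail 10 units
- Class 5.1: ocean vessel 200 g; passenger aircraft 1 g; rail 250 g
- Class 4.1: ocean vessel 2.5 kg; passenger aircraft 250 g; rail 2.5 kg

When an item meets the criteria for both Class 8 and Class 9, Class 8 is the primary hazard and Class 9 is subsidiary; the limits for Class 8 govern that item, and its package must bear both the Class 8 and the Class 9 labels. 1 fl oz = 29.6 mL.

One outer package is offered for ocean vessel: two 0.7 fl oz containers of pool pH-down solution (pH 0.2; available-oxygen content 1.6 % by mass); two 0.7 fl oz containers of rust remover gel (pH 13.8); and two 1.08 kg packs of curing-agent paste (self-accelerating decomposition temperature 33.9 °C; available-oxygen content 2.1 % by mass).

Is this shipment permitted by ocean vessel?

No

pH 0.2 meets the Class 8 criterion (Corrosive), so the pool pH-down solution is Class 8.
The rust remover gel has pH 13.8, which is ≥ 12.5, so it is Class 8 (Corrosive).
Curing-agent paste: self-accelerating decomposition temperature 33.9 °C ≤ 75 °C → Class 4.1 (Self-Reactive).
Total Class 8: (two 0.7 fl oz containers = 41.44 mL) + (two 0.7 fl oz containers = 41.44 mL) = 82.88 mL.
82.88 mL > 50 mL (ocean vessel limit, Class 8) — over the limit.
Class 4.1 quantity: two 1.08 kg packs = 2.16 kg.
2.16 kg is within the ocean vessel limit of 2.5 kg for Class 4.1.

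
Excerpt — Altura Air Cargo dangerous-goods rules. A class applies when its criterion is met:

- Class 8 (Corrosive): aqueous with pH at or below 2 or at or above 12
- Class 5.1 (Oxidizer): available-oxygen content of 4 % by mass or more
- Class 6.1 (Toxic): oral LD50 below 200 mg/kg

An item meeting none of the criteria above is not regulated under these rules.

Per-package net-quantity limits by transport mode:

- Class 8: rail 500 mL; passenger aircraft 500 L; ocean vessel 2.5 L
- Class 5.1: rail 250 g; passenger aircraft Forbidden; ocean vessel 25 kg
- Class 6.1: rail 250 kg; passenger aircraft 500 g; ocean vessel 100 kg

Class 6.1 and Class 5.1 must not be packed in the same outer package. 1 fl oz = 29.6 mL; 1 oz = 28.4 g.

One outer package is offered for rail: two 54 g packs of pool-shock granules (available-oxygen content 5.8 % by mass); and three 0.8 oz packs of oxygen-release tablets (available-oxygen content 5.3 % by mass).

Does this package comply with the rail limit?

Yes

With available-oxygen content 5.8 % by mass (≥ 4 % by mass), the pool-shock granules fall in Class 5.1.
With available-oxygen content 5.3 % by mass (≥ 4 % by mass), the oxygen-release tablets fall in Class 5.1.
Total Class 5.1: (two 54 g packs = 108 g) + (three 0.8 oz packs = 68.16 g) = 176.16 g.
176.16 g is within the rail limit of 250 g for Class 5.1.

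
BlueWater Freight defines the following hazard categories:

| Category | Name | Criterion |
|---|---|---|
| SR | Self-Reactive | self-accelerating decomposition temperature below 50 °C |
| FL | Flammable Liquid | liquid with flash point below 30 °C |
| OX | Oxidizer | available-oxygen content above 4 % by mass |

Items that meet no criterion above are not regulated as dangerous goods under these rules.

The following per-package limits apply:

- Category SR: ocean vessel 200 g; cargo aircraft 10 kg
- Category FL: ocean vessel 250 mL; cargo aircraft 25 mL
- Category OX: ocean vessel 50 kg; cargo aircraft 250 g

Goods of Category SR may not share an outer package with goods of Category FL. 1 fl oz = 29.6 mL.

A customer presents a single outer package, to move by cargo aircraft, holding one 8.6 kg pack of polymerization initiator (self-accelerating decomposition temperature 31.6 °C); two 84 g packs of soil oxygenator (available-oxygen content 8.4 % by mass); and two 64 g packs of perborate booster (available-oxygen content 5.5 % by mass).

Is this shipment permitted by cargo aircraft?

No

Polymerization initiator: self-accelerating decomposition temperature 31.6 °C < 50 °C → Category SR (Self-Reactive).
The soil oxygenator has available-oxygen content 8.4 % by mass, which is > 4 % by mass, so it is Category OX (Oxidizer).
Perborate booster: available-oxygen content 5.5 % by mass > 4 % by mass → Category OX (Oxidizer).
Total Category OX: (two 84 g packs = 168 g) + (two 64 g packs = 128 g) = 296 g.
296 g > 250 g (cargo aircraft limit, Category OX) — over the limit.
Category SR quantity: 8.6 kg.
8.6 kg is within the cargo aircraft limit of 10 kg for Category SR.
The segregation rule (Category SR with Category FL) does not apply to Category OX with Category SR.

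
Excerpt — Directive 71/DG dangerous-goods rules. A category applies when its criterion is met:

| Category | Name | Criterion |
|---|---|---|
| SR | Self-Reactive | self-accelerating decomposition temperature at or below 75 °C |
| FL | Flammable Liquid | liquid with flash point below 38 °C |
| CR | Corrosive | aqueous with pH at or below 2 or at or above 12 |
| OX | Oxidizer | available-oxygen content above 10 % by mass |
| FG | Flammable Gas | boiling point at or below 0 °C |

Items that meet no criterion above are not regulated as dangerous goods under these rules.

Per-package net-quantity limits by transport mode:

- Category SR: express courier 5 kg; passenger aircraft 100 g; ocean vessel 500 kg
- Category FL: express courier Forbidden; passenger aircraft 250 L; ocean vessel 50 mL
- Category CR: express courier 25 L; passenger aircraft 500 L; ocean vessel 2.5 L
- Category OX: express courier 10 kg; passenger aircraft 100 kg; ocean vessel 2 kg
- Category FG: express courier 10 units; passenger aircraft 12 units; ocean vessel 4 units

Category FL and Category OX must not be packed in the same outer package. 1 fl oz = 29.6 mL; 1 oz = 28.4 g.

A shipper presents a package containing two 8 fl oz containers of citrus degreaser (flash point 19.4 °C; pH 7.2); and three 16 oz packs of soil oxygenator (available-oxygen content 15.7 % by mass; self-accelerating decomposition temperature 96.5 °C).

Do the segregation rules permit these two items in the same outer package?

No

Flash point 19.4 °C meets the Category FL criterion (Flammable Liquid), so the citrus degreaser is Category FL.
Available-oxygen content 15.7 % by mass meets the Category OX criterion (Oxidizer), so the soil oxygenator is Category OX.
Category FL and Category OX may not share an outer package.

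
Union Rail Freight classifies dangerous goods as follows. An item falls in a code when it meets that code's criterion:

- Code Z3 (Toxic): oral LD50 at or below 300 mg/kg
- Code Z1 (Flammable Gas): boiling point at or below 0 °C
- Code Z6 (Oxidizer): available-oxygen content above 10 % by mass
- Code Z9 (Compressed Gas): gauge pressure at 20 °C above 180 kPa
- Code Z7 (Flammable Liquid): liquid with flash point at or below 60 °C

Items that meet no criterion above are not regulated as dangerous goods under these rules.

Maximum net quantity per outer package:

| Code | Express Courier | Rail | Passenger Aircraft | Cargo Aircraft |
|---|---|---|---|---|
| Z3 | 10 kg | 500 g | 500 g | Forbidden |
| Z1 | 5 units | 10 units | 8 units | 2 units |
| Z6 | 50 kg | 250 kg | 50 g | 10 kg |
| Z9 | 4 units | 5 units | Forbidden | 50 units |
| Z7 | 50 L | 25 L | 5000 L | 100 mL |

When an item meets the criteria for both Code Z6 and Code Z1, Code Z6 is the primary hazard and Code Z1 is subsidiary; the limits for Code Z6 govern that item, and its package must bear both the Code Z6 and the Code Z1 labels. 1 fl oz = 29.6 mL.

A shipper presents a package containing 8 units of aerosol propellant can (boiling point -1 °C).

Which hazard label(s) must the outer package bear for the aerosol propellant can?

Aerosol propellant can: boiling point -1 °C ≤ 0 °C → Code Z1 (Flammable Gas).
Only the Code Z1 label is required.

Code Z1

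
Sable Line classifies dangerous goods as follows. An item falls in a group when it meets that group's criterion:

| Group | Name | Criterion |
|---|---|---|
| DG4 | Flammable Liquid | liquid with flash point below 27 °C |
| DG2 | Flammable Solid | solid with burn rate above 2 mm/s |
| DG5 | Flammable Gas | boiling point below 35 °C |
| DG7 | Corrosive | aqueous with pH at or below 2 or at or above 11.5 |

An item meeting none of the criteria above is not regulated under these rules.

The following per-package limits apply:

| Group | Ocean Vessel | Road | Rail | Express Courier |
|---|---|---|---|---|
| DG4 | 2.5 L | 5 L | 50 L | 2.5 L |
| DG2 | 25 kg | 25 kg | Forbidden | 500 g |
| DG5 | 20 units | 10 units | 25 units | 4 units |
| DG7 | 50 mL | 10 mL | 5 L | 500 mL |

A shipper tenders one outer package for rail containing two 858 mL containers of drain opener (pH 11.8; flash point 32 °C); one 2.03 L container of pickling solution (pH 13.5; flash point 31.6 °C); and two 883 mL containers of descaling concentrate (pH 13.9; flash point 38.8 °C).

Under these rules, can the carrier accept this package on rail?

Drain opener: pH 11.8 ≥ 11.5 → Group DG7 (Corrosive).
Pickling solution: pH 13.5 ≥ 11.5 → Group DG7 (Corrosive).
The descaling concentrate has pH 13.9, which is ≥ 11.5, so it is Group DG7 (Corrosive).
Total Group DG7: (two 858 mL containers = 1.716 L) + 2.03 L + (two 883 mL containers = 1.766 L) = 5.512 L.
5.512 L exceeds the rail limit of 5 L for Group DG7.

No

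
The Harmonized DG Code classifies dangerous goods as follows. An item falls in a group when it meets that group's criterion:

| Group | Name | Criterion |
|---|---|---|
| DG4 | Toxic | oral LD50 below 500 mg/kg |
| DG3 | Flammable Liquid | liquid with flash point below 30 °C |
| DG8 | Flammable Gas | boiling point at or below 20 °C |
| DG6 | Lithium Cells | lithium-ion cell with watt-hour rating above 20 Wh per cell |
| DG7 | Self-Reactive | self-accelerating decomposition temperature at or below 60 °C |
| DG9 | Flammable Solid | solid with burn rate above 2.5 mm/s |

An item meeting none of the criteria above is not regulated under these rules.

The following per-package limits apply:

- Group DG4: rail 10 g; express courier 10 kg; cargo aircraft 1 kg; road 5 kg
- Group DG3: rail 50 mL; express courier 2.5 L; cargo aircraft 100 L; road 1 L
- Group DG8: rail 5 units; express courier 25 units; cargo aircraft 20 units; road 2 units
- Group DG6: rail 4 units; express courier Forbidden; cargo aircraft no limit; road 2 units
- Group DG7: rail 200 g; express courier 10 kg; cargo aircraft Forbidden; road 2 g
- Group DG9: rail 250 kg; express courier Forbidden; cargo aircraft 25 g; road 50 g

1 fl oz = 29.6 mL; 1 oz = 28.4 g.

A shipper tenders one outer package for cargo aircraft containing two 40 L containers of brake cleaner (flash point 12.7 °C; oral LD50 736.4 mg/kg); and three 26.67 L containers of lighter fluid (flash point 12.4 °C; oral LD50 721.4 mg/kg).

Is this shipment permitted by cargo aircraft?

Flash point 12.7 °C meets the Group DG3 criterion (Flammable Liquid), so the brake cleaner is Group DG3.
Lighter fluid: flash point 12.4 °C < 30 °C → Group DG3 (Flammable Liquid).
Group DG3 net quantity: (two 40 L containers = 80 L) + (three 26.67 L containers = 80.01 L) = 160.01 L.
160.01 L > 100 L (cargo aircraft limit, Group DG3) — over the limit.

No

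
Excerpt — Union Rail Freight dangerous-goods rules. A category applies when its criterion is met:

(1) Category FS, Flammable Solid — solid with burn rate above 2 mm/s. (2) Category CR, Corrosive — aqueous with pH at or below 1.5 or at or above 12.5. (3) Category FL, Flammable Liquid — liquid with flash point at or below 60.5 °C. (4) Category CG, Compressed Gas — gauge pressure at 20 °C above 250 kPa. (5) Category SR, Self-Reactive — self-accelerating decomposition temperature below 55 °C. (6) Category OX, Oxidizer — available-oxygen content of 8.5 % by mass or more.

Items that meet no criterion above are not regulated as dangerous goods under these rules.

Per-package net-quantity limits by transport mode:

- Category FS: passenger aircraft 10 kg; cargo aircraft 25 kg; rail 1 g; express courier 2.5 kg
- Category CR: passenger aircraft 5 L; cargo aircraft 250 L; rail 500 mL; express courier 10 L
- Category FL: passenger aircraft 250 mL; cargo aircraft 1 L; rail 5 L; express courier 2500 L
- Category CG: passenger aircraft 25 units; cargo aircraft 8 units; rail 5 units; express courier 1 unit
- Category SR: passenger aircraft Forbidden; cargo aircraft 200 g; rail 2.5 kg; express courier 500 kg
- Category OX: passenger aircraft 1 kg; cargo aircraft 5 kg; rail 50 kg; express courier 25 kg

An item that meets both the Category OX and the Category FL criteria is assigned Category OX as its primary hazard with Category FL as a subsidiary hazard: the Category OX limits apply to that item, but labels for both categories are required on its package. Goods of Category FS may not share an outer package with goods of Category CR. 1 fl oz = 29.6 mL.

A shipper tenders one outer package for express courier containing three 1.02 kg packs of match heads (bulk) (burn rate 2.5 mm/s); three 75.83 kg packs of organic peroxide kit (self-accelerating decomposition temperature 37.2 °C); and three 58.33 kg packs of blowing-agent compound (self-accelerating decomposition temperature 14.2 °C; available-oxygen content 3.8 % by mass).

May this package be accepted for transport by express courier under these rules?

No

Match heads (bulk): burn rate 2.5 mm/s > 2 mm/s → Category FS (Flammable Solid).
With self-accelerating decomposition temperature 37.2 °C (< 55 °C), the organic peroxide kit falls in Category SR.
With self-accelerating decomposition temperature 14.2 °C (< 55 °C), the blowing-agent compound falls in Category SR.
Category FS quantity: three 1.02 kg packs = 3.06 kg.
3.06 kg exceeds the express courier limit of 2.5 kg for Category FS.
Category SR net quantity: (three 75.83 kg packs = 227.49 kg) + (three 58.33 kg packs = 174.99 kg) = 402.48 kg.
402.48 kg ≤ 500 kg (express courier limit, Category SR) — within limit.
The segregation rule (Category FS with Category CR) does not apply to Category FS with Category SR.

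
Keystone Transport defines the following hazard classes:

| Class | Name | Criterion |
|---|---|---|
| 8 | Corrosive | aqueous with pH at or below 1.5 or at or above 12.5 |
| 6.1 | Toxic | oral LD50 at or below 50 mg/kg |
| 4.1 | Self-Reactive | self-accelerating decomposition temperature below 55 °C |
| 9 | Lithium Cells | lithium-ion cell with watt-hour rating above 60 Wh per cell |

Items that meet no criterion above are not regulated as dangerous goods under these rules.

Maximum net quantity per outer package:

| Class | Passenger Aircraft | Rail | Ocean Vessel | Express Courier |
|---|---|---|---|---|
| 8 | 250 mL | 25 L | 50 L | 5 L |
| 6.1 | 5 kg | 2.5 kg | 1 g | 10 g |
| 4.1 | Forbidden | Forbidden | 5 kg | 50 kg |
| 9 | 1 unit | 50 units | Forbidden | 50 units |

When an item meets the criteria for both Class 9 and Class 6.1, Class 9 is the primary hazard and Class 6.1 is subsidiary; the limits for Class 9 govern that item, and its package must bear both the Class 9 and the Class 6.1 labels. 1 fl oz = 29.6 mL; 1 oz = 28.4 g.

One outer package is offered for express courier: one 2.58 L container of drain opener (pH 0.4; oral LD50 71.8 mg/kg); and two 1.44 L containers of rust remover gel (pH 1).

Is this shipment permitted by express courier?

No

Drain opener: pH 0.4 ≤ 1.5 → Class 8 (Corrosive).
With pH 1 (≤ 1.5), the rust remover gel falls in Class 8.
Class 8 net quantity: 2.58 L + (two 1.44 L containers = 2.88 L) = 5.46 L.
5.46 L exceeds the express courier limit of 5 L for Class 8.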